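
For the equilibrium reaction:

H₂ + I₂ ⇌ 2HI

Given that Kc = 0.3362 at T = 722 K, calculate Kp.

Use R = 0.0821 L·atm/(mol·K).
K_p = 0.3362

Δn = (moles gaseous products) − (moles gaseous reactants) = 0
T = 722 K; RT = 0.0821 × 722 = 59.2762
Kp = Kc·(RT)^Δn = 0.3362 × (59.2762)^0 = 0.3362 × 1 = 0.3362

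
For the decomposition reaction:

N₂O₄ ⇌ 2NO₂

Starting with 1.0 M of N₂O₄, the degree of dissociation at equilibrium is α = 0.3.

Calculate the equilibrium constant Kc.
K_c = 0.5143

x = α·[A]₀ = 0.3 × 1.0 = 0.3 M dissociated.
At eq: [N₂O₄] = 1.0 − 0.3 = 0.7 M; [NO₂] = 2x = 0.6 M.
Kc = [NO₂]²/[N₂O₄] = (0.6)²/0.7 = 0.5143.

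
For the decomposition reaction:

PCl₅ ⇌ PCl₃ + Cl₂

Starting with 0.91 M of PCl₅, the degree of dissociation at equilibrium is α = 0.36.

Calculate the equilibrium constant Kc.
K_c = 0.1843

x = α·[A]₀ = 0.36 × 0.91 = 0.3276 M dissociated.
At eq: [PCl₅] = 0.91 − 0.3276 = 0.5824 M; [PCl₃] = [Cl₂] = x = 0.3276 M.
Kc = [PCl₃][Cl₂]/[PCl₅] = (0.3276)²/0.5824 = 0.1843.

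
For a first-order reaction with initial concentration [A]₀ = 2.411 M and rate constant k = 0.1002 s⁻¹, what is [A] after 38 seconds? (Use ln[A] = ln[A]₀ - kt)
0.0535 M

ln[A] = ln[A]₀ - k·t = ln(2.411) - (0.1002)·(38) = 0.8800 - 3.8076 = -2.9276
[A] = e^(-2.9276) = 0.0535 M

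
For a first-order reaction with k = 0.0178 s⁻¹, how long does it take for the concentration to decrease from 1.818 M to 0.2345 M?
115.06 s

From ln[A] = ln[A]₀ - k·t: t = ln([A]₀/[A])/k = ln(1.818/0.2345)/0.0178 = ln(7.7527)/0.0178 = 2.0480/0.0178 = 115.06 s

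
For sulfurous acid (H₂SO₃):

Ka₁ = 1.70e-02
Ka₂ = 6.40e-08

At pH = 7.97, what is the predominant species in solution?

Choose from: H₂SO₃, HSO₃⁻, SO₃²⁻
SO₃²⁻

pKa1 = 1.77, pKa2 = 7.19. Each pKa is the crossover between adjacent species; pH = 7.97 lies in the region where SO₃²⁻ predominates.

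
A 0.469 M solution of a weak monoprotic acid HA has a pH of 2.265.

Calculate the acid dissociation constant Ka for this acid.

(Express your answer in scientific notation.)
K_a = 6.37e-05

[H⁺] = 10^(−pH) = 10^(−2.265) = 5.433e-03 M. For HA ⇌ H⁺ + A⁻, Ka = x²/(C − x) = (5.433e-03)²/(0.469 − 5.433e-03) = 6.37e-05.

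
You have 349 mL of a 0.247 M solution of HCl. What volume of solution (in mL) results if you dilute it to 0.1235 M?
Using M₁V₁ = M₂V₂:
0.247 × 349 = 0.1235 × V₂
V₂ = (0.247 × 349) / 0.1235 = 698 mL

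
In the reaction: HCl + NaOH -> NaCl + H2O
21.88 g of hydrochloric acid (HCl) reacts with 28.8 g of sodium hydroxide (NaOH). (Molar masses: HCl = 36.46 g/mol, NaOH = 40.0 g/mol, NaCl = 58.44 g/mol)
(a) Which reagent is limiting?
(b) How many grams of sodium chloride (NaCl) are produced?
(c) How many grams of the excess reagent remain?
(a) HCl, (b) 35.07 g, (c) 4.796 g

Moles of HCl = 21.88 g ÷ 36.46 g/mol = 0.60011 mol
Moles of NaOH = 28.8 g ÷ 40.0 g/mol = 0.72 mol
Moles ÷ coefficient: HCl: 0.60011/1 = 0.6001, NaOH: 0.72/1 = 0.72
(a) HCl has the smaller value, so HCl is the limiting reagent.
(b) Moles of NaCl = 0.60011 mol HCl × (1/1) = 0.60011 mol; mass = 0.60011 mol × 58.44 g/mol = 35.07 g
(c) NaOH consumed = 0.60011 × (1/1) = 0.60011 mol; remaining = 0.72 − 0.60011 = 0.11989 mol; mass = 0.11989 mol × 40.0 g/mol = 4.796 g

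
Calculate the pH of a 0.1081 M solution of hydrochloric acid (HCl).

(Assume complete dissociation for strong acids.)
pH = 0.97

[H⁺] = 0.1081 M for strong acid. pH = -log[H⁺] = -log(0.1081)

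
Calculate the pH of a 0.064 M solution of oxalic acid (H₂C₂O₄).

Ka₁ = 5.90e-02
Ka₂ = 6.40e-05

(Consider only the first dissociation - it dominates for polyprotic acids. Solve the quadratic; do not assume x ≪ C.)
pH = 1.41

x² + Ka₁·x − Ka₁·C = 0 with Ka₁ = 5.90e-02, C = 0.064.
x = (−Ka₁ + √(Ka₁² + 4·Ka₁·C))/2 = 3.8663e-02 M, so pH = 1.41.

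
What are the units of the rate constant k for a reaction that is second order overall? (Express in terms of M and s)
M⁻¹·s⁻¹

For an n-th order reaction, rate = k·[A]^n has units M/s, so k has units (M/s)/M^n = M^(1-n)·s⁻¹. With n = 2: units = M^(-1)·s⁻¹ = M⁻¹·s⁻¹.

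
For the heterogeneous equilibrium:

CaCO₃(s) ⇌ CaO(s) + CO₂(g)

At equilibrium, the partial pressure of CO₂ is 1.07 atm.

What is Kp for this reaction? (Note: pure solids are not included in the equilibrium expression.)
K_p = 1.07

Solids (CaCO₃, CaO) have activity 1 and are excluded.
Kp = P(CO₂) = 1.07.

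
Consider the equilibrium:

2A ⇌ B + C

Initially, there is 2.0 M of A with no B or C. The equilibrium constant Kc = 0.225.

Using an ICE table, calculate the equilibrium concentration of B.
[B] = 0.487 M

ICE: [A] = 2.0 − 2x, [B] = [C] = x.
Kc = x²/(2.0 − 2x)² = 0.225 ⇒ √Kc = x/(2.0 − 2x).
x = √0.225·2.0/(1 + 2√0.225) = 0.47434·2.0/1.9487 = 0.48683.
[B] = x = 0.487 M.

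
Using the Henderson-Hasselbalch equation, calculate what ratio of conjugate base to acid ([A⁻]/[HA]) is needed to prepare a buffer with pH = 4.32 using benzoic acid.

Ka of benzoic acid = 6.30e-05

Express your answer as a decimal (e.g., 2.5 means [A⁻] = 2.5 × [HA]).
[A⁻]/[HA] = 1.316

pKa = −log(6.30e-05) = 4.2007. pH = pKa + log([A⁻]/[HA]). 4.32 = 4.2007 + log(ratio). log(ratio) = 4.32 − 4.2007 = 0.1193. ratio = 10^(0.1193) = 1.316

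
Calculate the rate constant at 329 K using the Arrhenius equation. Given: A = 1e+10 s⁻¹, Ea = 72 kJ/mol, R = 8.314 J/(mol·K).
3.70e-02 s⁻¹

k = A·exp(-Ea/(R·T)) = 1e+10·exp(-72000/(8.314·329)) = 1e+10·exp(-26.3225) = 1e+10·3.7008e-12 = 3.70e-02 s⁻¹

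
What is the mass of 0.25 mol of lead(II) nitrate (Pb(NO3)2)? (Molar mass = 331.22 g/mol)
Mass = 0.25 mol × 331.22 g/mol = 82.81 g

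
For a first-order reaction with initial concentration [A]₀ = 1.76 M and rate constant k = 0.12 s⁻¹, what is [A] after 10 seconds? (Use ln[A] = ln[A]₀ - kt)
0.5301 M

ln[A] = ln[A]₀ - k·t = ln(1.76) - (0.12)·(10) = 0.5653 - 1.2000 = -0.6347
[A] = e^(-0.6347) = 0.5301 M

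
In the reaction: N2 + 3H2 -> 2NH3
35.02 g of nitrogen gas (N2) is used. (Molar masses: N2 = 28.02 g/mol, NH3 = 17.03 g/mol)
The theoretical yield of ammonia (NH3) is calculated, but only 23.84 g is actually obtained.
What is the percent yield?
Moles of N2 = 35.02 g ÷ 28.02 g/mol = 1.24982 mol
Mole ratio: 2 mol NH3 / 1 mol N2
Moles of NH3 = 1.24982 × (2/1) = 2.49964 mol
Theoretical yield = 2.49964 mol × 17.03 g/mol = 42.569 g
Actual yield = 23.84 g
Percent yield = (23.84 / 42.569) × 100% = 56.0%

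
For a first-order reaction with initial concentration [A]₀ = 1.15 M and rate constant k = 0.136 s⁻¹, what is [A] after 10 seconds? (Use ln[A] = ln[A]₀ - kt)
0.2952 M

ln[A] = ln[A]₀ - k·t = ln(1.15) - (0.136)·(10) = 0.1398 - 1.3600 = -1.2202
[A] = e^(-1.2202) = 0.2952 M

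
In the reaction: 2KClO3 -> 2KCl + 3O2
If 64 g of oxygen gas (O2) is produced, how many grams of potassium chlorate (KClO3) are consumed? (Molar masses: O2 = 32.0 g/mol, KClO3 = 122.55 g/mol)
Moles of O2 = 64 g ÷ 32.0 g/mol = 2 mol
Mole ratio: 2 mol KClO3 / 3 mol O2
Moles of KClO3 = 2 × (2/3) = 1.33333 mol
Mass of KClO3 = 1.33333 mol × 122.55 g/mol = 163.4 g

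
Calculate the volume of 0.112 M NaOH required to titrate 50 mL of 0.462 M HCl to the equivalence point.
V_{base} = 206.3 mL

At equivalence: moles acid = moles base.
moles HCl = 0.462 M × 0.05 L = 0.0231 mol
V_NaOH = 0.0231 mol ÷ 0.112 M = 0.2063 L = 206.3 mL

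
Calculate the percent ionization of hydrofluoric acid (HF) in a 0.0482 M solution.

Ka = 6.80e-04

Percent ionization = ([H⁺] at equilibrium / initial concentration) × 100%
Percent ionization = 11.2%

Let x = [H⁺]. Ka = x²/(C - x) ⇒ x² + (6.80e-04)x - (6.80e-04)(0.0482) = 0. x = 5.3951e-03. Percent = (5.3951e-03/0.0482) × 100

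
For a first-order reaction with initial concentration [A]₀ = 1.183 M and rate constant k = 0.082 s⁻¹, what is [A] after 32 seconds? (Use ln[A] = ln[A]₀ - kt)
0.0858 M

ln[A] = ln[A]₀ - k·t = ln(1.183) - (0.082)·(32) = 0.1681 - 2.6240 = -2.4559
[A] = e^(-2.4559) = 0.0858 M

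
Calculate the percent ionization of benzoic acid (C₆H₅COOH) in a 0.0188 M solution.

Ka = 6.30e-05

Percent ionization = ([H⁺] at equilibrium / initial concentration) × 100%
Percent ionization = 5.62%

Let x = [H⁺]. Ka = x²/(C - x) ⇒ x² + (6.30e-05)x - (6.30e-05)(0.0188) = 0. x = 1.0573e-03. Percent = (1.0573e-03/0.0188) × 100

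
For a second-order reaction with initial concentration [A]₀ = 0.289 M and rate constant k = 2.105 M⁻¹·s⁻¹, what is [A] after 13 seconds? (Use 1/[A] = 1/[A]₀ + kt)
0.0324 M

1/[A] = 1/[A]₀ + k·t = 1/0.289 + (2.105)·(13) = 3.4602 + 27.3650 = 30.8252
[A] = 1/30.8252 = 0.0324 M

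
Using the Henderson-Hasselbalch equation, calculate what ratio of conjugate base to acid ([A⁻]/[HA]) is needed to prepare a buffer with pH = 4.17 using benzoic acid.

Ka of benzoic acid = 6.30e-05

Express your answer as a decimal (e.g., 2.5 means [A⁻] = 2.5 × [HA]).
[A⁻]/[HA] = 0.932

pKa = −log(6.30e-05) = 4.2007. pH = pKa + log([A⁻]/[HA]). 4.17 = 4.2007 + log(ratio). log(ratio) = 4.17 − 4.2007 = -0.0307. ratio = 10^(-0.0307) = 0.932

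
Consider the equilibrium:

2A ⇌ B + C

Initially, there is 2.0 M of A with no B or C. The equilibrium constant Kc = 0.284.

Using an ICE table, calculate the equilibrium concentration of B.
[B] = 0.516 M

ICE: [A] = 2.0 − 2x, [B] = [C] = x.
Kc = x²/(2.0 − 2x)² = 0.284 ⇒ √Kc = x/(2.0 − 2x).
x = √0.284·2.0/(1 + 2√0.284) = 0.53292·2.0/2.0658 = 0.51593.
[B] = x = 0.516 M.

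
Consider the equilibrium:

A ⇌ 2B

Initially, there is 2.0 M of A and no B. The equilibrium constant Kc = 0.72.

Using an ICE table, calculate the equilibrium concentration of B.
[B] = 1.033 M

ICE: [A] = 2.0 − x, [B] = 2x.
Kc = (2x)²/(2.0 − x) = 0.72 ⇒ 4x² + 0.72x − 1.44 = 0.
x = (−0.72 + √(0.72² + 4·4·1.44))/(2·4) = (−0.72 + √23.558)/8 = 0.51671.
[B] = 2x = 1.033 M.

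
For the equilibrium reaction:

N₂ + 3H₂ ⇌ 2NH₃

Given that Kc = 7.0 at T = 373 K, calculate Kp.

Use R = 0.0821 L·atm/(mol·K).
K_p = 0.0075

Δn = (moles gaseous products) − (moles gaseous reactants) = -2
T = 373 K; RT = 0.0821 × 373 = 30.6233
Kp = Kc·(RT)^Δn = 7.0 × (30.6233)^-2 = 7.0 × 0.00106634 = 0.0075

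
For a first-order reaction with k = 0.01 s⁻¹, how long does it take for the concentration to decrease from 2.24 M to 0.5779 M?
135.48 s

From ln[A] = ln[A]₀ - k·t: t = ln([A]₀/[A])/k = ln(2.24/0.5779)/0.01 = ln(3.8761)/0.01 = 1.3548/0.01 = 135.48 s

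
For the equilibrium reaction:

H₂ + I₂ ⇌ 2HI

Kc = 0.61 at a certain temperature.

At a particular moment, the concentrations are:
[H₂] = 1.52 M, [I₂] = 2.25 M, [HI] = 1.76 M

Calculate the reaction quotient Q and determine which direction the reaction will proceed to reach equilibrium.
Q = 0.906, Q > K, reaction proceeds reverse (toward reactants)

Q = ([HI]^2) / ([H₂] × [I₂])
  = ((1.76)^2) / ((1.52)·(2.25)) = 3.0976/3.42 = 0.9057
Since Q = 0.9057 > Kc = 0.61, the reaction proceeds reverse (toward reactants) to reach equilibrium.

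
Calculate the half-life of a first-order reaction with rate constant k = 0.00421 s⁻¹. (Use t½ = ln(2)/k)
164.64 s

t½ = ln(2)/k = 0.6931/0.00421 = 164.64 s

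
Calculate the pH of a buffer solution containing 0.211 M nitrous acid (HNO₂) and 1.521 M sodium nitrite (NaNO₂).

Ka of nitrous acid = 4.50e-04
pH = 4.20

pKa = -log(4.50e-04) = 3.35. pH = pKa + log([A⁻]/[HA]) = 3.35 + log(1.521/0.211)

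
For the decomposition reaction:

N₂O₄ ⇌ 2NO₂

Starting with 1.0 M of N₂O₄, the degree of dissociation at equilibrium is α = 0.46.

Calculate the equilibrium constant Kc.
K_c = 1.5674

x = α·[A]₀ = 0.46 × 1.0 = 0.46 M dissociated.
At eq: [N₂O₄] = 1.0 − 0.46 = 0.54 M; [NO₂] = 2x = 0.92 M.
Kc = [NO₂]²/[N₂O₄] = (0.92)²/0.54 = 1.567.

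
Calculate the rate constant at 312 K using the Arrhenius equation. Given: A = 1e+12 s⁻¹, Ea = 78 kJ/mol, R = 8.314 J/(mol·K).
8.73e-02 s⁻¹

k = A·exp(-Ea/(R·T)) = 1e+12·exp(-78000/(8.314·312)) = 1e+12·exp(-30.0698) = 1e+12·8.7271e-14 = 8.73e-02 s⁻¹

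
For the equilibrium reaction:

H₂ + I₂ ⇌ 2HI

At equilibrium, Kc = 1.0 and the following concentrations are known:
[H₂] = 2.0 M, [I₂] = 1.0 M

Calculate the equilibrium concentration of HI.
[HI] = 1.4142 M

Kc = ([HI]^2) / ([H₂] × [I₂]) = 1.0
[HI]^2 = Kc · (reactant terms)/(other product terms) = 1.0 · 2 / 1 = 2
[HI] = (2)^(1/2) = 1.4142 M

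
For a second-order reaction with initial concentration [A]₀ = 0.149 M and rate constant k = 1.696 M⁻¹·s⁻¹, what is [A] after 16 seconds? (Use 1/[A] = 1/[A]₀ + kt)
0.0295 M

1/[A] = 1/[A]₀ + k·t = 1/0.149 + (1.696)·(16) = 6.7114 + 27.1360 = 33.8474
[A] = 1/33.8474 = 0.0295 M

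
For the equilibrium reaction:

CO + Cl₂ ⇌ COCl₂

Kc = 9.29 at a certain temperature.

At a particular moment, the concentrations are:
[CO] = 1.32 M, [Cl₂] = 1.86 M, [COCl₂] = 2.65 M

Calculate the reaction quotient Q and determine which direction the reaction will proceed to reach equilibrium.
Q = 1.079, Q < K, reaction proceeds forward (toward products)

Q = ([COCl₂]) / ([CO] × [Cl₂])
  = ((2.65)) / ((1.32)·(1.86)) = 2.65/2.4552 = 1.079
Since Q = 1.079 < Kc = 9.29, the reaction proceeds forward (toward products) to reach equilibrium.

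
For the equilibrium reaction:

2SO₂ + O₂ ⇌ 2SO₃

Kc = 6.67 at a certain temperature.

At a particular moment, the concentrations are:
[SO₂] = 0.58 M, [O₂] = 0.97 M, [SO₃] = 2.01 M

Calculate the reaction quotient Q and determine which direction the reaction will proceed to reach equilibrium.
Q = 12.381, Q > K, reaction proceeds reverse (toward reactants)

Q = ([SO₃]^2) / ([SO₂]^2 × [O₂])
  = ((2.01)^2) / ((0.58)^2·(0.97)) = 4.0401/0.32631 = 12.38
Since Q = 12.38 > Kc = 6.67, the reaction proceeds reverse (toward reactants) to reach equilibrium.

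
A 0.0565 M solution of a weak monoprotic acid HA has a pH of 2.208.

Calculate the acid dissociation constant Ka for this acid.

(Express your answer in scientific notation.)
K_a = 7.63e-04

[H⁺] = 10^(−pH) = 10^(−2.208) = 6.194e-03 M. For HA ⇌ H⁺ + A⁻, Ka = x²/(C − x) = (6.194e-03)²/(0.0565 − 6.194e-03) = 7.63e-04.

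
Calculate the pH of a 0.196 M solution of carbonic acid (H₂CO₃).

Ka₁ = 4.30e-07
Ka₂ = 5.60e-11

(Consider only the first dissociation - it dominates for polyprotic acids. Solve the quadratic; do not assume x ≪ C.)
pH = 3.54

x² + Ka₁·x − Ka₁·C = 0 with Ka₁ = 4.30e-07, C = 0.196.
x = (−Ka₁ + √(Ka₁² + 4·Ka₁·C))/2 = 2.9010e-04 M, so pH = 3.54.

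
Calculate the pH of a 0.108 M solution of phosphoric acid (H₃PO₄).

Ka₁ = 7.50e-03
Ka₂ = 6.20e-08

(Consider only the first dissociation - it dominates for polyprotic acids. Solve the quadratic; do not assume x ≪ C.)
pH = 1.60

x² + Ka₁·x − Ka₁·C = 0 with Ka₁ = 7.50e-03, C = 0.108.
x = (−Ka₁ + √(Ka₁² + 4·Ka₁·C))/2 = 2.4956e-02 M, so pH = 1.60.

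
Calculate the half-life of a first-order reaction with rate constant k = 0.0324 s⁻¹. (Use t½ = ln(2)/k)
21.39 s

t½ = ln(2)/k = 0.6931/0.0324 = 21.39 s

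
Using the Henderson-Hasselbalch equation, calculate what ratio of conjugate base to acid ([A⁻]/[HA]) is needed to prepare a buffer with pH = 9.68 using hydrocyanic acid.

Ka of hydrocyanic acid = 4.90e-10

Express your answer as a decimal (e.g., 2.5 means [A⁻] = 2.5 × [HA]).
[A⁻]/[HA] = 2.345

pKa = −log(4.90e-10) = 9.3098. pH = pKa + log([A⁻]/[HA]). 9.68 = 9.3098 + log(ratio). log(ratio) = 9.68 − 9.3098 = 0.3702. ratio = 10^(0.3702) = 2.345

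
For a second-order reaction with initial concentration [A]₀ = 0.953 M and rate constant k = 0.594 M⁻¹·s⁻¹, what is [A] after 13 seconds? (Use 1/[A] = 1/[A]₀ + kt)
0.1140 M

1/[A] = 1/[A]₀ + k·t = 1/0.953 + (0.594)·(13) = 1.0493 + 7.7220 = 8.7713
[A] = 1/8.7713 = 0.1140 M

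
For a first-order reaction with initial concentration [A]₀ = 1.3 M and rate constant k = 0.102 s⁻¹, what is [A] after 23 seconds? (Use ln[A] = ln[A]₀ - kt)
0.1245 M

ln[A] = ln[A]₀ - k·t = ln(1.3) - (0.102)·(23) = 0.2624 - 2.3460 = -2.0836
[A] = e^(-2.0836) = 0.1245 M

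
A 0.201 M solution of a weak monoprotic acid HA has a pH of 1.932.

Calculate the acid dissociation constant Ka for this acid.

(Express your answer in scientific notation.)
K_a = 7.23e-04

[H⁺] = 10^(−pH) = 10^(−1.932) = 1.169e-02 M. For HA ⇌ H⁺ + A⁻, Ka = x²/(C − x) = (1.169e-02)²/(0.201 − 1.169e-02) = 7.23e-04.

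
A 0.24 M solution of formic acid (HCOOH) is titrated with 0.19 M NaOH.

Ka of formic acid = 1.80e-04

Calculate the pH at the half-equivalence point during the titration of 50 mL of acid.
pH = pKa = 3.74

At the half-equivalence point, [HA] = [A⁻], so by Henderson–Hasselbalch pH = pKa + log(1) = pKa.
pKa = −log(1.80e-04) = 3.74.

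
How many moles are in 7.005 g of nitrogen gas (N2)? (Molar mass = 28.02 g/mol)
Moles = 7.005 g ÷ 28.02 g/mol = 0.25 mol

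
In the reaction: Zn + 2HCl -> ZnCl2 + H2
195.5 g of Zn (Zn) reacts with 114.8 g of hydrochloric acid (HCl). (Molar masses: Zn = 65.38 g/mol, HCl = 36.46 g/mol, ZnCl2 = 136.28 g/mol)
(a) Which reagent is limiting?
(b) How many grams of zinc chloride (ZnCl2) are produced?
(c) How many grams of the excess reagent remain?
(a) HCl, (b) 214.5 g, (c) 92.57 g

Moles of Zn = 195.5 g ÷ 65.38 g/mol = 2.99021 mol
Moles of HCl = 114.8 g ÷ 36.46 g/mol = 3.14866 mol
Moles ÷ coefficient: Zn: 2.99021/1 = 2.99, HCl: 3.14866/2 = 1.574
(a) HCl has the smaller value, so HCl is the limiting reagent.
(b) Moles of ZnCl2 = 3.14866 mol HCl × (1/2) = 1.57433 mol; mass = 1.57433 mol × 136.28 g/mol = 214.5 g
(c) Zn consumed = 3.14866 × (1/2) = 1.57433 mol; remaining = 2.99021 − 1.57433 = 1.41588 mol; mass = 1.41588 mol × 65.38 g/mol = 92.57 g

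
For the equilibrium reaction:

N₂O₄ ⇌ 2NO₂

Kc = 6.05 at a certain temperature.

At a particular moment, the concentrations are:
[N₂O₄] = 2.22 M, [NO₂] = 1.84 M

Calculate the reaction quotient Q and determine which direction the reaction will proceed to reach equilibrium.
Q = 1.525, Q < K, reaction proceeds forward (toward products)

Q = ([NO₂]^2) / ([N₂O₄])
  = ((1.84)^2) / ((2.22)) = 3.3856/2.22 = 1.525
Since Q = 1.525 < Kc = 6.05, the reaction proceeds forward (toward products) to reach equilibrium.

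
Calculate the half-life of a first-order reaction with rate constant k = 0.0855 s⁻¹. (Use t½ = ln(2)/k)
8.11 s

t½ = ln(2)/k = 0.6931/0.0855 = 8.11 s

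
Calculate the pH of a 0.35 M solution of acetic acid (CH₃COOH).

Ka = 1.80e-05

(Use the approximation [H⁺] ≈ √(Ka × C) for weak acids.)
pH = 2.60

[H⁺] = √(Ka × C) = √(1.80e-05 × 0.35) = 2.5100e-03. pH = -log(2.5100e-03)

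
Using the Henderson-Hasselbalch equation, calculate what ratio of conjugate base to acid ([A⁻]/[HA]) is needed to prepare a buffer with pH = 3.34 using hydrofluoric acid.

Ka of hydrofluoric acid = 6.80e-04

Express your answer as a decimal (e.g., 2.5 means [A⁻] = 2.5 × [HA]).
[A⁻]/[HA] = 1.488

pKa = −log(6.80e-04) = 3.1675. pH = pKa + log([A⁻]/[HA]). 3.34 = 3.1675 + log(ratio). log(ratio) = 3.34 − 3.1675 = 0.1725. ratio = 10^(0.1725) = 1.488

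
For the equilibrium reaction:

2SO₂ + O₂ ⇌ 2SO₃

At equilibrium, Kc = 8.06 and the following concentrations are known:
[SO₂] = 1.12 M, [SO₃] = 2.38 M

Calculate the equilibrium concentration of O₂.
[O₂] = 0.5603 M

Kc = ([SO₃]^2) / ([SO₂]^2 × [O₂]) = 8.06
[O₂]^1 = (product terms)/(Kc · other reactant terms) = 5.6644 / (8.06 · 1.2544) = 0.56025
[O₂] = 0.5603 M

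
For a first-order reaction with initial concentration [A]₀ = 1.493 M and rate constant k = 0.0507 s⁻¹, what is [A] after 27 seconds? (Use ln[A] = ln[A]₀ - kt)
0.3798 M

ln[A] = ln[A]₀ - k·t = ln(1.493) - (0.0507)·(27) = 0.4008 - 1.3689 = -0.9681
[A] = e^(-0.9681) = 0.3798 M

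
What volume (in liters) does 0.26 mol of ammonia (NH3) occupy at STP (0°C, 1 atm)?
At STP, 1 mol of gas occupies 22.4 L
Volume = 0.26 mol × 22.4 L/mol = 5.82 L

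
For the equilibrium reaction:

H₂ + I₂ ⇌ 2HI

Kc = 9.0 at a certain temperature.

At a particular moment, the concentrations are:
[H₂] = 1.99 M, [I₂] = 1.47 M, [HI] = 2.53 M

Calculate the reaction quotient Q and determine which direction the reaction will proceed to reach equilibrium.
Q = 2.188, Q < K, reaction proceeds forward (toward products)

Q = ([HI]^2) / ([H₂] × [I₂])
  = ((2.53)^2) / ((1.99)·(1.47)) = 6.4009/2.9253 = 2.188
Since Q = 2.188 < Kc = 9.0, the reaction proceeds forward (toward products) to reach equilibrium.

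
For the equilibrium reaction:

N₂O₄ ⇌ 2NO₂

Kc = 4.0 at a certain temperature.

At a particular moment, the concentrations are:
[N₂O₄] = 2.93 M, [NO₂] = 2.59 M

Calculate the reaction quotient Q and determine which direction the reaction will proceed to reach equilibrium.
Q = 2.289, Q < K, reaction proceeds forward (toward products)

Q = ([NO₂]^2) / ([N₂O₄])
  = ((2.59)^2) / ((2.93)) = 6.7081/2.93 = 2.289
Since Q = 2.289 < Kc = 4.0, the reaction proceeds forward (toward products) to reach equilibrium.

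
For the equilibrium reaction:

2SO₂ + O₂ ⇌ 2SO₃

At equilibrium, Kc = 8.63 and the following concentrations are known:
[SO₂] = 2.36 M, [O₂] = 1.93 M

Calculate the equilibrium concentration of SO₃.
[SO₃] = 9.6315 M

Kc = ([SO₃]^2) / ([SO₂]^2 × [O₂]) = 8.63
[SO₃]^2 = Kc · (reactant terms)/(other product terms) = 8.63 · 10.749 / 1 = 92.767
[SO₃] = (92.767)^(1/2) = 9.6315 M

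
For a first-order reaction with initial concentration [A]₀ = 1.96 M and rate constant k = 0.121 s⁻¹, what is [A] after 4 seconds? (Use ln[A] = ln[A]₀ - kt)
1.2080 M

ln[A] = ln[A]₀ - k·t = ln(1.96) - (0.121)·(4) = 0.6729 - 0.4840 = 0.1889
[A] = e^(0.1889) = 1.2080 M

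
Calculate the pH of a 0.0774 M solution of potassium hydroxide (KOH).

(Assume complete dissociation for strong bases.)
pH = 12.89

[OH⁻] = 0.0774 M for strong base. pOH = -log[OH⁻] = 1.11, pH = 14 - pOH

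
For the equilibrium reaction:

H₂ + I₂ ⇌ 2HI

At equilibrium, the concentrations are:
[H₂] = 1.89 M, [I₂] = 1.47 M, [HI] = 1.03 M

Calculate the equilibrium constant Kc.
K_c = 0.3819

Kc = ([HI]^2) / ([H₂] × [I₂])
   = ((1.03)^2) / ((1.89)·(1.47))
   = 1.0609 / 2.7783 = 0.3819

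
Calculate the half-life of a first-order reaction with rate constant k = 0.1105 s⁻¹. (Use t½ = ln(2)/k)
6.27 s

t½ = ln(2)/k = 0.6931/0.1105 = 6.27 s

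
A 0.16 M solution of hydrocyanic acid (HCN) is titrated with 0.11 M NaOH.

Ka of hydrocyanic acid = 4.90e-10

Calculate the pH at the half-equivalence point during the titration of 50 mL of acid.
pH = pKa = 9.31

At the half-equivalence point, [HA] = [A⁻], so by Henderson–Hasselbalch pH = pKa + log(1) = pKa.
pKa = −log(4.90e-10) = 9.31.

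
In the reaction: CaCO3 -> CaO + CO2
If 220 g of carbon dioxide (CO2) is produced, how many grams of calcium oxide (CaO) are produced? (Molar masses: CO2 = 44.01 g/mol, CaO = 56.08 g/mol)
Moles of CO2 = 220 g ÷ 44.01 g/mol = 4.99886 mol
Mole ratio: 1 mol CaO / 1 mol CO2
Moles of CaO = 4.99886 × (1/1) = 4.99886 mol
Mass of CaO = 4.99886 mol × 56.08 g/mol = 280.3 g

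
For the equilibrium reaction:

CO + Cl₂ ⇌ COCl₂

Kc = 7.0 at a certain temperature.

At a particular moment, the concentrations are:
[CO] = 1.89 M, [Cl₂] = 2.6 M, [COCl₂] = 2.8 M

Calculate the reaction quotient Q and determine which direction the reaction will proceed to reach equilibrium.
Q = 0.570, Q < K, reaction proceeds forward (toward products)

Q = ([COCl₂]) / ([CO] × [Cl₂])
  = ((2.8)) / ((1.89)·(2.6)) = 2.8/4.914 = 0.5698
Since Q = 0.5698 < Kc = 7.0, the reaction proceeds forward (toward products) to reach equilibrium.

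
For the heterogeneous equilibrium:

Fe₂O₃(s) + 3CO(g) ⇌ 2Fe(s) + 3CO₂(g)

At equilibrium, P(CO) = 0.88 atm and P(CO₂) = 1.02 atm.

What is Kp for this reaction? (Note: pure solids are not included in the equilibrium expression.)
K_p = 1.557

Solids (Fe₂O₃, Fe) are excluded.
Kp = P(CO₂)³/P(CO)³ = (1.02)³/(0.88)³ = 1.061/0.6815 = 1.557.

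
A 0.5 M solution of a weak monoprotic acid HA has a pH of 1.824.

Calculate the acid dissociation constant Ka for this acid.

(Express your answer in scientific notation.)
K_a = 4.64e-04

[H⁺] = 10^(−pH) = 10^(−1.824) = 1.500e-02 M. For HA ⇌ H⁺ + A⁻, Ka = x²/(C − x) = (1.500e-02)²/(0.5 − 1.500e-02) = 4.64e-04.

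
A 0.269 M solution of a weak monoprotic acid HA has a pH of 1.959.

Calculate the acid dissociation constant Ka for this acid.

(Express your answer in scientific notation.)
K_a = 4.68e-04

[H⁺] = 10^(−pH) = 10^(−1.959) = 1.099e-02 M. For HA ⇌ H⁺ + A⁻, Ka = x²/(C − x) = (1.099e-02)²/(0.269 − 1.099e-02) = 4.68e-04.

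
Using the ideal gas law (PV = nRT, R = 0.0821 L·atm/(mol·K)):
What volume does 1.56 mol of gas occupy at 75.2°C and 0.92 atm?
T = 75.2°C + 273.15 = 348.35 K
V = nRT/P = (1.56 × 0.0821 × 348.35) / 0.92
V = 48.49 L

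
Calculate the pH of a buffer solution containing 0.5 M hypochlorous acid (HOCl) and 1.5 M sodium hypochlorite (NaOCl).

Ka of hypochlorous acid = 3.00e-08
pH = 8.00

pKa = -log(3.00e-08) = 7.52. pH = pKa + log([A⁻]/[HA]) = 7.52 + log(1.5/0.5)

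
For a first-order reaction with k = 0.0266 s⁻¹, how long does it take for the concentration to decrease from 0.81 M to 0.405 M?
26.06 s

From ln[A] = ln[A]₀ - k·t: t = ln([A]₀/[A])/k = ln(0.81/0.405)/0.0266 = ln(2.0000)/0.0266 = 0.6931/0.0266 = 26.06 s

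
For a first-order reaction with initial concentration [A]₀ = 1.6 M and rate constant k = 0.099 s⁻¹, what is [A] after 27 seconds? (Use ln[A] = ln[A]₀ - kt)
0.1105 M

ln[A] = ln[A]₀ - k·t = ln(1.6) - (0.099)·(27) = 0.4700 - 2.6730 = -2.2030
[A] = e^(-2.2030) = 0.1105 M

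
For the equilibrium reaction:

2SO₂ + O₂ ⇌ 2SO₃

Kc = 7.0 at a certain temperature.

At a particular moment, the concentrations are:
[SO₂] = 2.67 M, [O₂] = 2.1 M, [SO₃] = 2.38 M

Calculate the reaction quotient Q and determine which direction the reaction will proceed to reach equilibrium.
Q = 0.378, Q < K, reaction proceeds forward (toward products)

Q = ([SO₃]^2) / ([SO₂]^2 × [O₂])
  = ((2.38)^2) / ((2.67)^2·(2.1)) = 5.6644/14.971 = 0.3784
Since Q = 0.3784 < Kc = 7.0, the reaction proceeds forward (toward products) to reach equilibrium.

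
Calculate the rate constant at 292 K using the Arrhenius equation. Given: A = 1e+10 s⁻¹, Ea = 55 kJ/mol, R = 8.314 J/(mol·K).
1.45e+00 s⁻¹

k = A·exp(-Ea/(R·T)) = 1e+10·exp(-55000/(8.314·292)) = 1e+10·exp(-22.6553) = 1e+10·1.4485e-10 = 1.45e+00 s⁻¹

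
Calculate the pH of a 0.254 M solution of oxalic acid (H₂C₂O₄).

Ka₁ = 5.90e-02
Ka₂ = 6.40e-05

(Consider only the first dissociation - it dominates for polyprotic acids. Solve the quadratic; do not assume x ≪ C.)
pH = 1.02

x² + Ka₁·x − Ka₁·C = 0 with Ka₁ = 5.90e-02, C = 0.254.
x = (−Ka₁ + √(Ka₁² + 4·Ka₁·C))/2 = 9.6422e-02 M, so pH = 1.02.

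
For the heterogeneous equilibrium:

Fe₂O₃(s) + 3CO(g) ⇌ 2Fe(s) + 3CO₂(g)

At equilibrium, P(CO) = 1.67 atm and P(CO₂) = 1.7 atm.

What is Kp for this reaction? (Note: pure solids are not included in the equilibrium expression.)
K_p = 1.055

Solids (Fe₂O₃, Fe) are excluded.
Kp = P(CO₂)³/P(CO)³ = (1.7)³/(1.67)³ = 4.913/4.657 = 1.055.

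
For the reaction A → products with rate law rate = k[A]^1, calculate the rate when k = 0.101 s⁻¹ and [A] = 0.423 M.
0.04272 M/s

rate = k·[A]^1 = 0.101·(0.423)^1 = 0.101·0.423 = 0.04272 M/s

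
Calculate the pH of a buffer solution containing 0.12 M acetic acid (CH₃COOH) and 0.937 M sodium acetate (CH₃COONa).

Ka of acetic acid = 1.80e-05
pH = 5.64

pKa = -log(1.80e-05) = 4.74. pH = pKa + log([A⁻]/[HA]) = 4.74 + log(0.937/0.12)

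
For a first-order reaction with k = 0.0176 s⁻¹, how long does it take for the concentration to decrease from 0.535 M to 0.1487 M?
72.75 s

From ln[A] = ln[A]₀ - k·t: t = ln([A]₀/[A])/k = ln(0.535/0.1487)/0.0176 = ln(3.5978)/0.0176 = 1.2803/0.0176 = 72.75 s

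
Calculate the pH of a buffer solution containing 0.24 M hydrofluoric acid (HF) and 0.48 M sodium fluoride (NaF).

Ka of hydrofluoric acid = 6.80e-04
pH = 3.47

pKa = -log(6.80e-04) = 3.17. pH = pKa + log([A⁻]/[HA]) = 3.17 + log(0.48/0.24)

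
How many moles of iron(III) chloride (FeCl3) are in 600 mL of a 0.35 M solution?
Moles = Molarity × Volume (L)
Moles = 0.35 M × 0.6 L = 0.21 mol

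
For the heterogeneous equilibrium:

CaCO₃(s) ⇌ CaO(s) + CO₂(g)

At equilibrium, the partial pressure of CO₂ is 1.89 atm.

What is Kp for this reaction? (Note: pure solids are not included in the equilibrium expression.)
K_p = 1.89

Solids (CaCO₃, CaO) have activity 1 and are excluded.
Kp = P(CO₂) = 1.89.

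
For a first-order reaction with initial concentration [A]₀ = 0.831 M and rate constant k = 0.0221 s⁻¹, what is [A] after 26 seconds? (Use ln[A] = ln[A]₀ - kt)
0.4678 M

ln[A] = ln[A]₀ - k·t = ln(0.831) - (0.0221)·(26) = -0.1851 - 0.5746 = -0.7597
[A] = e^(-0.7597) = 0.4678 M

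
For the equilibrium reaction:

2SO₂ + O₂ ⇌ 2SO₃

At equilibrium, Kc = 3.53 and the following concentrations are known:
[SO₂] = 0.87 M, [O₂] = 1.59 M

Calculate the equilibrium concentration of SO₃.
[SO₃] = 2.0611 M

Kc = ([SO₃]^2) / ([SO₂]^2 × [O₂]) = 3.53
[SO₃]^2 = Kc · (reactant terms)/(other product terms) = 3.53 · 1.2035 / 1 = 4.2483
[SO₃] = (4.2483)^(1/2) = 2.0611 M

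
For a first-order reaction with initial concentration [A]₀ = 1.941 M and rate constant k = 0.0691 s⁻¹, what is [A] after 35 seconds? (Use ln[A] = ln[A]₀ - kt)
0.1729 M

ln[A] = ln[A]₀ - k·t = ln(1.941) - (0.0691)·(35) = 0.6632 - 2.4185 = -1.7553
[A] = e^(-1.7553) = 0.1729 M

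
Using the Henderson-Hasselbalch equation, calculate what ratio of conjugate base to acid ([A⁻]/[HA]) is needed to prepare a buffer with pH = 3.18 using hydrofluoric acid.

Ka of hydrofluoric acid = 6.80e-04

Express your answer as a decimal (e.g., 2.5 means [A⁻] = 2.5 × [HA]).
[A⁻]/[HA] = 1.029

pKa = −log(6.80e-04) = 3.1675. pH = pKa + log([A⁻]/[HA]). 3.18 = 3.1675 + log(ratio). log(ratio) = 3.18 − 3.1675 = 0.0125. ratio = 10^(0.0125) = 1.029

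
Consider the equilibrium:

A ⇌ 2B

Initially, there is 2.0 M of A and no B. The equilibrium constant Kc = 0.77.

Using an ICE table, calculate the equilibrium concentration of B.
[B] = 1.063 M

ICE: [A] = 2.0 − x, [B] = 2x.
Kc = (2x)²/(2.0 − x) = 0.77 ⇒ 4x² + 0.77x − 1.54 = 0.
x = (−0.77 + √(0.77² + 4·4·1.54))/(2·4) = (−0.77 + √25.233)/8 = 0.53165.
[B] = 2x = 1.063 M.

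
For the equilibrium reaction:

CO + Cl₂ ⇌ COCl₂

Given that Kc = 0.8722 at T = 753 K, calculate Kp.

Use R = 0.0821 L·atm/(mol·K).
K_p = 0.0141

Δn = (moles gaseous products) − (moles gaseous reactants) = -1
T = 753 K; RT = 0.0821 × 753 = 61.8213
Kp = Kc·(RT)^Δn = 0.8722 × (61.8213)^-1 = 0.8722 × 0.0161757 = 0.0141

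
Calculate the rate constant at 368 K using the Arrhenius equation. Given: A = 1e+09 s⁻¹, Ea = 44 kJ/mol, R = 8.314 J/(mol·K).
5.68e+02 s⁻¹

k = A·exp(-Ea/(R·T)) = 1e+09·exp(-44000/(8.314·368)) = 1e+09·exp(-14.3812) = 1e+09·5.6797e-07 = 5.68e+02 s⁻¹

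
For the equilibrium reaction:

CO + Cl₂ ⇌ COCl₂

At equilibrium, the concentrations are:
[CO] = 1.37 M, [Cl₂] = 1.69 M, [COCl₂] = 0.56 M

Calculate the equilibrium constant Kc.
K_c = 0.2419

Kc = ([COCl₂]) / ([CO] × [Cl₂])
   = ((0.56)) / ((1.37)·(1.69))
   = 0.56 / 2.3153 = 0.2419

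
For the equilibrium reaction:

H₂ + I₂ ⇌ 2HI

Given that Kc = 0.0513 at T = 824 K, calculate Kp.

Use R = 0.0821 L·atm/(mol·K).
K_p = 0.0513

Δn = (moles gaseous products) − (moles gaseous reactants) = 0
T = 824 K; RT = 0.0821 × 824 = 67.6504
Kp = Kc·(RT)^Δn = 0.0513 × (67.6504)^0 = 0.0513 × 1 = 0.0513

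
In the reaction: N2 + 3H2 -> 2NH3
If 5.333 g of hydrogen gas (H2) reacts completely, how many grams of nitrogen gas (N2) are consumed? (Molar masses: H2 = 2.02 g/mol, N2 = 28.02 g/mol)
Moles of H2 = 5.333 g ÷ 2.02 g/mol = 2.6401 mol
Mole ratio: 1 mol N2 / 3 mol H2
Moles of N2 = 2.6401 × (1/3) = 0.880033 mol
Mass of N2 = 0.880033 mol × 28.02 g/mol = 24.66 g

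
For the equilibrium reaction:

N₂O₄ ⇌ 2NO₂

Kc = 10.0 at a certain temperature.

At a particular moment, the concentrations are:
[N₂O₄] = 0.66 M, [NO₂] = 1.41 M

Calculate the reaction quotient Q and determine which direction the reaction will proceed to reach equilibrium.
Q = 3.012, Q < K, reaction proceeds forward (toward products)

Q = ([NO₂]^2) / ([N₂O₄])
  = ((1.41)^2) / ((0.66)) = 1.9881/0.66 = 3.012
Since Q = 3.012 < Kc = 10.0, the reaction proceeds forward (toward products) to reach equilibrium.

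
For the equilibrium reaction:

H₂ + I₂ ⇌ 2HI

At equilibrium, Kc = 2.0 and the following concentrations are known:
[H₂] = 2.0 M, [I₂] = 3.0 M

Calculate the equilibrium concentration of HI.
[HI] = 3.4641 M

Kc = ([HI]^2) / ([H₂] × [I₂]) = 2.0
[HI]^2 = Kc · (reactant terms)/(other product terms) = 2.0 · 6 / 1 = 12
[HI] = (12)^(1/2) = 3.4641 M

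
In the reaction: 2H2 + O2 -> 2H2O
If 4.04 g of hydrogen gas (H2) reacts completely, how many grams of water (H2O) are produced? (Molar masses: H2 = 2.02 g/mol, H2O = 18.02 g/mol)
Moles of H2 = 4.04 g ÷ 2.02 g/mol = 2 mol
Mole ratio: 2 mol H2O / 2 mol H2
Moles of H2O = 2 × (2/2) = 2 mol
Mass of H2O = 2 mol × 18.02 g/mol = 36.04 g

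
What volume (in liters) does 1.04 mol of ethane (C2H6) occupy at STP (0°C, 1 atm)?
At STP, 1 mol of gas occupies 22.4 L
Volume = 1.04 mol × 22.4 L/mol = 23.30 L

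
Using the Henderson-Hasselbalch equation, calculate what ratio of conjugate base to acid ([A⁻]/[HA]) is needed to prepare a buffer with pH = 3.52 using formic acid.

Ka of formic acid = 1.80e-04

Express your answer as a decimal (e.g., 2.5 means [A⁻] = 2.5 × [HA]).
[A⁻]/[HA] = 0.596

pKa = −log(1.80e-04) = 3.7447. pH = pKa + log([A⁻]/[HA]). 3.52 = 3.7447 + log(ratio). log(ratio) = 3.52 − 3.7447 = -0.2247. ratio = 10^(-0.2247) = 0.596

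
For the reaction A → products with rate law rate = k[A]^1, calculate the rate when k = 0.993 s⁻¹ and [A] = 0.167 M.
0.1658 M/s

rate = k·[A]^1 = 0.993·(0.167)^1 = 0.993·0.167 = 0.1658 M/s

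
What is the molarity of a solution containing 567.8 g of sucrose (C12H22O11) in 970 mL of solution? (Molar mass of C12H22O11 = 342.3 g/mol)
Moles of C12H22O11 = 567.8 g ÷ 342.3 g/mol = 1.65878 mol
Volume = 970 mL = 0.97 L
Molarity = 1.65878 mol ÷ 0.97 L = 1.71 M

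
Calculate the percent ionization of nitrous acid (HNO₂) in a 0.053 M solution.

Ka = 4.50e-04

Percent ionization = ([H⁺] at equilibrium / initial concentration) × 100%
Percent ionization = 8.8%

Let x = [H⁺]. Ka = x²/(C - x) ⇒ x² + (4.50e-04)x - (4.50e-04)(0.053) = 0. x = 4.6638e-03. Percent = (4.6638e-03/0.053) × 100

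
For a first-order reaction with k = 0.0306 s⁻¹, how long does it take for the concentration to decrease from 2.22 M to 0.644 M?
40.44 s

From ln[A] = ln[A]₀ - k·t: t = ln([A]₀/[A])/k = ln(2.22/0.644)/0.0306 = ln(3.4472)/0.0306 = 1.2376/0.0306 = 40.44 s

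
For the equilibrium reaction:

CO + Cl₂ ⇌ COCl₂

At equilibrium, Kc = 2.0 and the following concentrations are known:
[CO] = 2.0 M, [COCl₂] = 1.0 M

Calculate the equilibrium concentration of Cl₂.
[Cl₂] = 0.2500 M

Kc = ([COCl₂]) / ([CO] × [Cl₂]) = 2.0
[Cl₂]^1 = (product terms)/(Kc · other reactant terms) = 1 / (2.0 · 2) = 0.25
[Cl₂] = 0.2500 M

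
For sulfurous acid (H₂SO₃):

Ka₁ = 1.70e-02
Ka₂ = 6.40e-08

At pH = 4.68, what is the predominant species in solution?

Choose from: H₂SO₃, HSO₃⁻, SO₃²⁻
HSO₃⁻

pKa1 = 1.77, pKa2 = 7.19. Each pKa is the crossover between adjacent species; pH = 4.68 lies in the region where HSO₃⁻ predominates.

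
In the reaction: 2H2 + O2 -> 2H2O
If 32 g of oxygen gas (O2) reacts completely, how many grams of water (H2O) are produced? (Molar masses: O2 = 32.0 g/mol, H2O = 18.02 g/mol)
Moles of O2 = 32 g ÷ 32.0 g/mol = 1 mol
Mole ratio: 2 mol H2O / 1 mol O2
Moles of H2O = 1 × (2/1) = 2 mol
Mass of H2O = 2 mol × 18.02 g/mol = 36.04 g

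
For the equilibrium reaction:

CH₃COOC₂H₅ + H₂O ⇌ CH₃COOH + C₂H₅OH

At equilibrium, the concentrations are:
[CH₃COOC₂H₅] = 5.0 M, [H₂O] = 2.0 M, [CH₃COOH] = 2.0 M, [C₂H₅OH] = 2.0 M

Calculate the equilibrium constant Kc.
K_c = 0.4000

Kc = ([CH₃COOH] × [C₂H₅OH]) / ([CH₃COOC₂H₅] × [H₂O])
   = ((2.0)·(2.0)) / ((5.0)·(2.0))
   = 4 / 10 = 0.4000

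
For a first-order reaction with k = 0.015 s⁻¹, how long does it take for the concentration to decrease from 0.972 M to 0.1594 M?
120.53 s

From ln[A] = ln[A]₀ - k·t: t = ln([A]₀/[A])/k = ln(0.972/0.1594)/0.015 = ln(6.0979)/0.015 = 1.8079/0.015 = 120.53 s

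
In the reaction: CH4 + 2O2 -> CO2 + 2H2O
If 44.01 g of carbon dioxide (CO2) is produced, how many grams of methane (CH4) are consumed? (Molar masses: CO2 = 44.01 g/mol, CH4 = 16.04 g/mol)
Moles of CO2 = 44.01 g ÷ 44.01 g/mol = 1 mol
Mole ratio: 1 mol CH4 / 1 mol CO2
Moles of CH4 = 1 × (1/1) = 1 mol
Mass of CH4 = 1 mol × 16.04 g/mol = 16.04 g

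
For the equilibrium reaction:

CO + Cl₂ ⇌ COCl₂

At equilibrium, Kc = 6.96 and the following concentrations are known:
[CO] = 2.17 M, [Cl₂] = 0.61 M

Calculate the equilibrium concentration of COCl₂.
[COCl₂] = 9.2130 M

Kc = ([COCl₂]) / ([CO] × [Cl₂]) = 6.96
[COCl₂]^1 = Kc · (reactant terms)/(other product terms) = 6.96 · 1.3237 / 1 = 9.213
[COCl₂] = 9.2130 M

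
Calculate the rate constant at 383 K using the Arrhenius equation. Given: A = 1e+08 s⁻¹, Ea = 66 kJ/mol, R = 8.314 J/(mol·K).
9.96e-02 s⁻¹

k = A·exp(-Ea/(R·T)) = 1e+08·exp(-66000/(8.314·383)) = 1e+08·exp(-20.7269) = 1e+08·9.9633e-10 = 9.96e-02 s⁻¹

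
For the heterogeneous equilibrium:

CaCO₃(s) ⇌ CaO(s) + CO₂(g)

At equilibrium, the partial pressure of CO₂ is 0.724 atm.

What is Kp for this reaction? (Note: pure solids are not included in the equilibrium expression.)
K_p = 0.724

Solids (CaCO₃, CaO) have activity 1 and are excluded.
Kp = P(CO₂) = 0.724.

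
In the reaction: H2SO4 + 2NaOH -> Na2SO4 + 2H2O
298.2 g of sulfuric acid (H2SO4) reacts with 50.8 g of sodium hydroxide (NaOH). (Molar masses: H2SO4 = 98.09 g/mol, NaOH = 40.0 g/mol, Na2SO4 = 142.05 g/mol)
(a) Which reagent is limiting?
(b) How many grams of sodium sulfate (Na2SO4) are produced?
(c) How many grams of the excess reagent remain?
(a) NaOH, (b) 90.2 g, (c) 235.9 g

Moles of H2SO4 = 298.2 g ÷ 98.09 g/mol = 3.04007 mol
Moles of NaOH = 50.8 g ÷ 40.0 g/mol = 1.27 mol
Moles ÷ coefficient: H2SO4: 3.04007/1 = 3.04, NaOH: 1.27/2 = 0.635
(a) NaOH has the smaller value, so NaOH is the limiting reagent.
(b) Moles of Na2SO4 = 1.27 mol NaOH × (1/2) = 0.635 mol; mass = 0.635 mol × 142.05 g/mol = 90.2 g
(c) H2SO4 consumed = 1.27 × (1/2) = 0.635 mol; remaining = 3.04007 − 0.635 = 2.40507 mol; mass = 2.40507 mol × 98.09 g/mol = 235.9 g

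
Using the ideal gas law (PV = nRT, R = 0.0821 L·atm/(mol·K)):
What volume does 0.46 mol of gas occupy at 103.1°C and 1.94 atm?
T = 103.1°C + 273.15 = 376.25 K
V = nRT/P = (0.46 × 0.0821 × 376.25) / 1.94
V = 7.32 L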